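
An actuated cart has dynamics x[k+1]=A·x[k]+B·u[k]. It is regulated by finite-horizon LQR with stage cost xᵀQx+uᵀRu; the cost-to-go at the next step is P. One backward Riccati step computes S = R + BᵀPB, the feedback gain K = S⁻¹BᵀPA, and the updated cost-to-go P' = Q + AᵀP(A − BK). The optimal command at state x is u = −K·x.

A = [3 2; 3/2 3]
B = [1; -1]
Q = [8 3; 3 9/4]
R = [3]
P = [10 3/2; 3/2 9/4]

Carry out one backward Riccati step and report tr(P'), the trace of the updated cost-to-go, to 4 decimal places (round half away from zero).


BᵀP = [8.5000 -0.7500]
S = R + BᵀPB = [3] + [9.2500] = [12.2500]
BᵀPA = [24.3750 14.7500]
K = S⁻¹·BᵀPA = [1.9898 1.2041]
A−BK = [1.0102 0.7959; 3.4898 4.2041]
AᵀP(A−BK) = [60.0612 58.7755; 58.7755 60.4898]
P' = Q + AᵀP(A−BK) = [68.0612 61.7755; 61.7755 62.7398]
tr(P') = 130.8010

130.8010


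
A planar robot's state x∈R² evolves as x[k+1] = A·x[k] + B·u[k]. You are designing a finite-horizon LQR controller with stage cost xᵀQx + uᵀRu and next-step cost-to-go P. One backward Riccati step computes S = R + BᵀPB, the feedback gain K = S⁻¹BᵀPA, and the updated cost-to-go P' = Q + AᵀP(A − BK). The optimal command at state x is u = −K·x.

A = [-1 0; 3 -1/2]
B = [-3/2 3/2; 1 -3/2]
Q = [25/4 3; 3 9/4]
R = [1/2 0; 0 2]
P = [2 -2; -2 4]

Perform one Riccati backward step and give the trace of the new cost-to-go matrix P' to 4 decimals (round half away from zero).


12.4684

BᵀP = [-5.0000 7.0000; 6.0000 -9.0000]
S = R + BᵀPB = [1/2 0; 0 2] + [14.5000 -18.0000; -18.0000 22.5000] = [15.0000 -18.0000; -18.0000 24.5000]
BᵀPA = [26.0000 -3.5000; -33.0000 4.5000]
K = S⁻¹·BᵀPA = [0.9885 -0.1092; -0.6207 0.1034]
A−BK = [1.4138 -0.3190; 1.0805 -0.2356]
AᵀP(A−BK) = [3.8161 -0.7471; -0.7471 0.1523]
P' = Q + AᵀP(A−BK) = [10.0661 2.2529; 2.2529 2.4023]
tr(P') = 12.4684


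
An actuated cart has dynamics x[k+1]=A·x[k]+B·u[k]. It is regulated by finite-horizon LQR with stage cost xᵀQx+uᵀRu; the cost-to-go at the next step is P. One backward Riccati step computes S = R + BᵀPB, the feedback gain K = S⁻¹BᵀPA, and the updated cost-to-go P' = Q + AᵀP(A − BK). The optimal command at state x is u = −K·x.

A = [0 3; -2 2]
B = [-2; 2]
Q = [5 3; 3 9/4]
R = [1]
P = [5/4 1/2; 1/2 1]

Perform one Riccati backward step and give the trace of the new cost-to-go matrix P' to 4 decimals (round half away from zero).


30.7917

BᵀP = [-1.5000 1.0000]
S = R + BᵀPB = [1] + [5.0000] = [6.0000]
BᵀPA = [-2.0000 -2.5000]
K = S⁻¹·BᵀPA = [-0.3333 -0.4167]
A−BK = [-0.6667 2.1667; -1.3333 2.8333]
AᵀP(A−BK) = [3.3333 -7.8333; -7.8333 20.2083]
P' = Q + AᵀP(A−BK) = [8.3333 -4.8333; -4.8333 22.4583]
tr(P') = 30.7917


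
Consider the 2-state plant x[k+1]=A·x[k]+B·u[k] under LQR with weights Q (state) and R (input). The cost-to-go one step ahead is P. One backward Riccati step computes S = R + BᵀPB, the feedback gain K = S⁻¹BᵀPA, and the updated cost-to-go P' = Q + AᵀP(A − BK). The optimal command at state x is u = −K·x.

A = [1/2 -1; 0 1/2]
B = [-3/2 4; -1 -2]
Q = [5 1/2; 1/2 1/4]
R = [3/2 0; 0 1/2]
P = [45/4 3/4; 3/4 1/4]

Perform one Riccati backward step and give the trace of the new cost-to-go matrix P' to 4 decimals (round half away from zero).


BᵀP = [-17.6250 -1.3750; 43.5000 2.5000]
S = R + BᵀPB = [3/2 0; 0 1/2] + [27.8125 -67.7500; -67.7500 169.0000] = [29.3125 -67.7500; -67.7500 169.5000]
BᵀPA = [-8.8125 16.9375; 21.7500 -42.2500]
K = S⁻¹·BᵀPA = [-0.0533 0.0224; 0.1070 -0.2403]
A−BK = [-0.0080 -0.0052; 0.1608 0.0417]
AᵀP(A−BK) = [0.0152 -0.0134; -0.0134 0.0300]
P' = Q + AᵀP(A−BK) = [5.0152 0.4866; 0.4866 0.2800]
tr(P') = 5.2953

5.2953


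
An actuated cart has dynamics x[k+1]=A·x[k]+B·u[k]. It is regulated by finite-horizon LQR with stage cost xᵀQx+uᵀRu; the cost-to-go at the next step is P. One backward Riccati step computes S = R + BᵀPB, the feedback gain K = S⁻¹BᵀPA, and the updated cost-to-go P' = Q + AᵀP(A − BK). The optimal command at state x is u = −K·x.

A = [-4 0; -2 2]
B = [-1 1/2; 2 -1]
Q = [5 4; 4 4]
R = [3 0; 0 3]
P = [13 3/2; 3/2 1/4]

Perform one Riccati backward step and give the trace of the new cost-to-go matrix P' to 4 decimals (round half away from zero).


BᵀP = [-10.0000 -1.0000; 5.0000 0.5000]
S = R + BᵀPB = [3 0; 0 3] + [8.0000 -4.0000; -4.0000 2.0000] = [11.0000 -4.0000; -4.0000 5.0000]
BᵀPA = [42.0000 -2.0000; -21.0000 1.0000]
K = S⁻¹·BᵀPA = [3.2308 -0.1538; -1.6154 0.0769]
A−BK = [0.0385 -0.1923; -10.0769 2.3846]
AᵀP(A−BK) = [63.3846 -4.9231; -4.9231 0.6154]
P' = Q + AᵀP(A−BK) = [68.3846 -0.9231; -0.9231 4.6154]
tr(P') = 73.0000

73.0000


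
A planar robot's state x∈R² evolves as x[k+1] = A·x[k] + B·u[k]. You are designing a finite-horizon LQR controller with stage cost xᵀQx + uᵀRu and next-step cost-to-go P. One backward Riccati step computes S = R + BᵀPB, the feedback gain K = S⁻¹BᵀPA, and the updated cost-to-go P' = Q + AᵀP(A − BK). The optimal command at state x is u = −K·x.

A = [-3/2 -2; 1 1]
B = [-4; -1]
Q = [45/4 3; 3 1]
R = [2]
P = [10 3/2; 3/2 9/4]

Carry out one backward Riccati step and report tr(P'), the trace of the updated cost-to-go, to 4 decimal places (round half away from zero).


BᵀP = [-41.5000 -8.2500]
S = R + BᵀPB = [2] + [174.2500] = [176.2500]
BᵀPA = [54.0000 74.7500]
K = S⁻¹·BᵀPA = [0.3064 0.4241]
A−BK = [-0.2745 -0.3035; 1.3064 1.4241]
AᵀP(A−BK) = [3.7053 4.0979; 4.0979 4.5475]
P' = Q + AᵀP(A−BK) = [14.9553 7.0979; 7.0979 5.5475]
tr(P') = 20.5028

20.5028


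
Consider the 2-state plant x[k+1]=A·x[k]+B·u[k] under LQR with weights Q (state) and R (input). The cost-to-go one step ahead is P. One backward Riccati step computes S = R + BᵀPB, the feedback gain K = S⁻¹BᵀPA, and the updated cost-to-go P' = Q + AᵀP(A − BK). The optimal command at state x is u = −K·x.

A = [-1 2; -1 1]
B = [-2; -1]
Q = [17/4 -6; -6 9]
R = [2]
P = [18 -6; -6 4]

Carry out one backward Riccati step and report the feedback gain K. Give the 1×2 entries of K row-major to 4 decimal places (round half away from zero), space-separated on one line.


0.4074 -0.9630

BᵀP = [-30.0000 8.0000]
S = R + BᵀPB = [2] + [52.0000] = [54.0000]
BᵀPA = [22.0000 -52.0000]
K = S⁻¹·BᵀPA = [0.4074 -0.9630]
A−BK = [-0.1852 0.0741; -0.5926 0.0370]
AᵀP(A−BK) = [1.0370 -0.8148; -0.8148 1.9259]
P' = Q + AᵀP(A−BK) = [5.2870 -6.8148; -6.8148 10.9259]
tr(P') = 16.2130


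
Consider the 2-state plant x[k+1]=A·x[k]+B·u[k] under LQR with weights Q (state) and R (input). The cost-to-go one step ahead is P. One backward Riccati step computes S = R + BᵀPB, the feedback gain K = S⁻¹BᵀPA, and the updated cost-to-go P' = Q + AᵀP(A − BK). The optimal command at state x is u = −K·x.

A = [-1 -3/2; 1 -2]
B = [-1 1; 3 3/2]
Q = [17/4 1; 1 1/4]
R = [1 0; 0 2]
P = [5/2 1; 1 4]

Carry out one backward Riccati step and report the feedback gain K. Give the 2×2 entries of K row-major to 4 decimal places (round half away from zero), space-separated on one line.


0.4635 -0.1341 -0.2957 -1.0739

BᵀP = [0.5000 11.0000; 4.0000 7.0000]
S = R + BᵀPB = [1 0; 0 2] + [32.5000 17.0000; 17.0000 14.5000] = [33.5000 17.0000; 17.0000 16.5000]
BᵀPA = [10.5000 -22.7500; 3.0000 -20.0000]
K = S⁻¹·BᵀPA = [0.4635 -0.1341; -0.2957 -1.0739]
A−BK = [-0.2408 -0.5602; 0.0531 0.0133]
AᵀP(A−BK) = [0.5204 0.8801; 0.8801 3.0950]
P' = Q + AᵀP(A−BK) = [4.7704 1.8801; 1.8801 3.3450]
tr(P') = 8.1154


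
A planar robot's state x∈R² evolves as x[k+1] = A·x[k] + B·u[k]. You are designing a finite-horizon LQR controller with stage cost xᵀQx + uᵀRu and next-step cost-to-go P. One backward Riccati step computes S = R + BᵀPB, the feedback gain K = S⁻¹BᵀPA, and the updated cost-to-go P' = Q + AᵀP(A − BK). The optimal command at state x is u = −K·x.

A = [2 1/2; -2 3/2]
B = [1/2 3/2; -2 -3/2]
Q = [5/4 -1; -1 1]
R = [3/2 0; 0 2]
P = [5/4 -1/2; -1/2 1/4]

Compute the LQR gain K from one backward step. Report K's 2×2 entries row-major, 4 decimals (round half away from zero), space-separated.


BᵀP = [1.6250 -0.7500; 2.6250 -1.1250]
S = R + BᵀPB = [3/2 0; 0 2] + [2.3125 3.5625; 3.5625 5.6250] = [3.8125 3.5625; 3.5625 7.6250]
BᵀPA = [4.7500 -0.3125; 7.5000 -0.3750]
K = S⁻¹·BᵀPA = [0.5800 -0.0639; 0.7126 -0.0193]
A−BK = [0.6411 0.5609; 0.2290 1.3432]
AᵀP(A−BK) = [1.9003 -0.0515; -0.0515 0.0978]
P' = Q + AᵀP(A−BK) = [3.1503 -1.0515; -1.0515 1.0978]
tr(P') = 4.2481

0.5800 -0.0639 0.7126 -0.0193


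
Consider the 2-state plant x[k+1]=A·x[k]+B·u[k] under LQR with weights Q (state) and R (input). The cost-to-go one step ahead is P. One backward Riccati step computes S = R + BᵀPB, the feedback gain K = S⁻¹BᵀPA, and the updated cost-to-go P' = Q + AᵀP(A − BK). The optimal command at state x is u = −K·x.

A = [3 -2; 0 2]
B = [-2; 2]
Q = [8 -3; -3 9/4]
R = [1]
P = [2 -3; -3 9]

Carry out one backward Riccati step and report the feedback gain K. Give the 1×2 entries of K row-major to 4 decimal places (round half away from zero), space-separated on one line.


BᵀP = [-10.0000 24.0000]
S = R + BᵀPB = [1] + [68.0000] = [69.0000]
BᵀPA = [-30.0000 68.0000]
K = S⁻¹·BᵀPA = [-0.4348 0.9855]
A−BK = [2.1304 -0.0290; 0.8696 0.0290]
AᵀP(A−BK) = [4.9565 -0.4348; -0.4348 0.9855]
P' = Q + AᵀP(A−BK) = [12.9565 -3.4348; -3.4348 3.2355]
tr(P') = 16.1920

-0.4348 0.9855


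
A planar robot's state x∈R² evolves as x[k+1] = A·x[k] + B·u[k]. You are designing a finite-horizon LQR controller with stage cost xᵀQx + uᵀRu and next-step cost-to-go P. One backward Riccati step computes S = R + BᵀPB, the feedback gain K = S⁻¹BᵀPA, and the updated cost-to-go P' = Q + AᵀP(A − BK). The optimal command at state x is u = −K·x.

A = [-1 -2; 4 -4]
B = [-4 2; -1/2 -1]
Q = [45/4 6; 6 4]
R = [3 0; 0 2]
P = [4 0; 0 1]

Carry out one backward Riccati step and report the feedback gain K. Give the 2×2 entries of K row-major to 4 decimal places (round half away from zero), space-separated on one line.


-0.3923 0.9387 -1.2820 0.9247

BᵀP = [-16.0000 -0.5000; 8.0000 -1.0000]
S = R + BᵀPB = [3 0; 0 2] + [64.2500 -31.5000; -31.5000 17.0000] = [67.2500 -31.5000; -31.5000 19.0000]
BᵀPA = [14.0000 34.0000; -12.0000 -12.0000]
K = S⁻¹·BᵀPA = [-0.3923 0.9387; -1.2820 0.9247]
A−BK = [-0.0053 -0.0946; 2.5219 -2.6060]
AᵀP(A−BK) = [10.1086 -10.0455; -10.0455 11.1804]
P' = Q + AᵀP(A−BK) = [21.3586 -4.0455; -4.0455 15.1804]
tr(P') = 36.5390


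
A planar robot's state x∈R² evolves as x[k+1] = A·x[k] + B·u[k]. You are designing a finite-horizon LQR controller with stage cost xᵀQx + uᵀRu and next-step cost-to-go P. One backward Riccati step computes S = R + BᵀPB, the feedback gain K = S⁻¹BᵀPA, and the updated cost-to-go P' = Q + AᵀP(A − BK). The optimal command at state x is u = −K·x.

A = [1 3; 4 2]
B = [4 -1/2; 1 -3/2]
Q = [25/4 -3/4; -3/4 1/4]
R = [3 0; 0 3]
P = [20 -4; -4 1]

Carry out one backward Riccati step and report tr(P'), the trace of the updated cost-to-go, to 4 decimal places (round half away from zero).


10.9067

BᵀP = [76.0000 -15.0000; -4.0000 0.5000]
S = R + BᵀPB = [3 0; 0 3] + [289.0000 -15.5000; -15.5000 1.2500] = [292.0000 -15.5000; -15.5000 4.2500]
BᵀPA = [16.0000 198.0000; -2.0000 -11.0000]
K = S⁻¹·BᵀPA = [0.0370 0.6705; -0.3357 -0.1429]
A−BK = [0.6842 0.2466; 3.4594 1.1152]
AᵀP(A−BK) = [2.7369 0.9863; 0.9863 1.6697]
P' = Q + AᵀP(A−BK) = [8.9869 0.2363; 0.2363 1.9197]
tr(P') = 10.9067


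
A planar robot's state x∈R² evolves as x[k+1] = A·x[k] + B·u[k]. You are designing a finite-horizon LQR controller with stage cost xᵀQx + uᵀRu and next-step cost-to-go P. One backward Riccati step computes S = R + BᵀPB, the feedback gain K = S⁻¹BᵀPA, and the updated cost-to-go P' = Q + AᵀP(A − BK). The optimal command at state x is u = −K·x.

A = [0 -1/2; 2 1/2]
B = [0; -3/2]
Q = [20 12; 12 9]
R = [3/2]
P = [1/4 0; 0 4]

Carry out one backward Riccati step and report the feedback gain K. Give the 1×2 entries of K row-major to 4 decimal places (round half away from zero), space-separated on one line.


-1.1429 -0.2857

BᵀP = [0.0000 -6.0000]
S = R + BᵀPB = [3/2] + [9.0000] = [10.5000]
BᵀPA = [-12.0000 -3.0000]
K = S⁻¹·BᵀPA = [-1.1429 -0.2857]
A−BK = [0.0000 -0.5000; 0.2857 0.0714]
AᵀP(A−BK) = [2.2857 0.5714; 0.5714 0.2054]
P' = Q + AᵀP(A−BK) = [22.2857 12.5714; 12.5714 9.2054]
tr(P') = 31.4911


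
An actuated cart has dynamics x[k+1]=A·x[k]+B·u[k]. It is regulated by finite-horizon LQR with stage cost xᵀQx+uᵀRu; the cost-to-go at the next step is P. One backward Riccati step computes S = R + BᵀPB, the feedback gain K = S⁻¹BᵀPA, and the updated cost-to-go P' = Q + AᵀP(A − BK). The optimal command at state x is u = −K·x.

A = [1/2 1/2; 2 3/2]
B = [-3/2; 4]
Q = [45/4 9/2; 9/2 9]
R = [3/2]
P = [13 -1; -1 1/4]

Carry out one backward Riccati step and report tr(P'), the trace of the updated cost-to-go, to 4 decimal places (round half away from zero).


22.4689

BᵀP = [-23.5000 2.5000]
S = R + BᵀPB = [3/2] + [45.2500] = [46.7500]
BᵀPA = [-6.7500 -8.0000]
K = S⁻¹·BᵀPA = [-0.1444 -0.1711]
A−BK = [0.2834 0.2433; 2.5775 2.1845]
AᵀP(A−BK) = [1.2754 1.0949; 1.0949 0.9435]
P' = Q + AᵀP(A−BK) = [12.5254 5.5949; 5.5949 9.9435]
tr(P') = 22.4689


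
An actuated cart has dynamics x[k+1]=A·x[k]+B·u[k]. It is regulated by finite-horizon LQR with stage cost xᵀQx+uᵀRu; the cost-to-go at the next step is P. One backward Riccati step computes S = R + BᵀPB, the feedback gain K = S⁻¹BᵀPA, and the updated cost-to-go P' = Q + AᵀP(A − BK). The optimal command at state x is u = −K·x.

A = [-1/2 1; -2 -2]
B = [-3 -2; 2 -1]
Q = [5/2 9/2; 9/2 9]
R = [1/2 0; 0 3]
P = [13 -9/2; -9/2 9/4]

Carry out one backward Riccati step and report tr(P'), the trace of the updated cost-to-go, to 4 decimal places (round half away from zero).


BᵀP = [-48.0000 18.0000; -21.5000 6.7500]
S = R + BᵀPB = [1/2 0; 0 3] + [180.0000 78.0000; 78.0000 36.2500] = [180.5000 78.0000; 78.0000 39.2500]
BᵀPA = [-12.0000 -84.0000; -2.7500 -35.0000]
K = S⁻¹·BᵀPA = [-0.2563 -0.5666; 0.4394 0.2344]
A−BK = [-0.3903 -0.2312; -1.0480 -0.6324]
AᵀP(A−BK) = [1.3821 0.8447; 0.8447 0.6041]
P' = Q + AᵀP(A−BK) = [3.8821 5.3447; 5.3447 9.6041]
tr(P') = 13.4863

13.4863


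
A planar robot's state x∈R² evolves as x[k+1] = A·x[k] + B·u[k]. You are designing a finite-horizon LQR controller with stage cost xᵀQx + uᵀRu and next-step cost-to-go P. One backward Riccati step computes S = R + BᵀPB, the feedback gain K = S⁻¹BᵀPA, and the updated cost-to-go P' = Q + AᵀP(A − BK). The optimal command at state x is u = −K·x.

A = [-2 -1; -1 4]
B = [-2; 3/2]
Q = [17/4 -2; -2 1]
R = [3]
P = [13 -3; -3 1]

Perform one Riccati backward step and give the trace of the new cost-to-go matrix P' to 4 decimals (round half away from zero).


12.5723

BᵀP = [-30.5000 7.5000]
S = R + BᵀPB = [3] + [72.2500] = [75.2500]
BᵀPA = [53.5000 60.5000]
K = S⁻¹·BᵀPA = [0.7110 0.8040]
A−BK = [-0.5781 0.6080; -2.0664 2.7940]
AᵀP(A−BK) = [2.9635 -0.0133; -0.0133 4.3588]
P' = Q + AᵀP(A−BK) = [7.2135 -2.0133; -2.0133 5.3588]
tr(P') = 12.5723


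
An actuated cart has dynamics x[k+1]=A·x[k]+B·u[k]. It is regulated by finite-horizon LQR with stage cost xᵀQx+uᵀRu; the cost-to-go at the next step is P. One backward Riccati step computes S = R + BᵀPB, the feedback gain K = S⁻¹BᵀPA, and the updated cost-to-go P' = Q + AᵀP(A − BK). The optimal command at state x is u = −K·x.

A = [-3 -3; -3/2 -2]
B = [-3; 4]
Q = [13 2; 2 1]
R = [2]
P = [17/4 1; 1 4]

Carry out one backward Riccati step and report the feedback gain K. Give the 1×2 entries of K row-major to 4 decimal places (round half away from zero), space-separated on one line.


BᵀP = [-8.7500 13.0000]
S = R + BᵀPB = [2] + [78.2500] = [80.2500]
BᵀPA = [6.7500 0.2500]
K = S⁻¹·BᵀPA = [0.0841 0.0031]
A−BK = [-2.7477 -2.9907; -1.8364 -2.0125]
AᵀP(A−BK) = [55.6822 60.7290; 60.7290 66.2492]
P' = Q + AᵀP(A−BK) = [68.6822 62.7290; 62.7290 67.2492]
tr(P') = 135.9315

0.0841 0.0031


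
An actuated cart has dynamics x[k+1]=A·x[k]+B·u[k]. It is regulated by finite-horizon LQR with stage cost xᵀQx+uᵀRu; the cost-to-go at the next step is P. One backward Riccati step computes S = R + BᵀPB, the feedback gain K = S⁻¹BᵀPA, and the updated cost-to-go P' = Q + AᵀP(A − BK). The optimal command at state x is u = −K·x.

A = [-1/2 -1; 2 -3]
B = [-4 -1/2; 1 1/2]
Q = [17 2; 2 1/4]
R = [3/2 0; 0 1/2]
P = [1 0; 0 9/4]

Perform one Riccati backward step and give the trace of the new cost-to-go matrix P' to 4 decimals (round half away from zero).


BᵀP = [-4.0000 2.2500; -0.5000 1.1250]
S = R + BᵀPB = [3/2 0; 0 1/2] + [18.2500 3.1250; 3.1250 0.8125] = [19.7500 3.1250; 3.1250 1.3125]
BᵀPA = [6.5000 -2.7500; 2.5000 -2.8750]
K = S⁻¹·BᵀPA = [0.0445 0.3327; 1.7988 -2.9826]
A−BK = [0.5774 -1.1605; 1.0561 -1.8414]
AᵀP(A−BK) = [4.4637 -7.7060; -7.7060 13.5899]
P' = Q + AᵀP(A−BK) = [21.4637 -5.7060; -5.7060 13.8399]
tr(P') = 35.3037

35.3037


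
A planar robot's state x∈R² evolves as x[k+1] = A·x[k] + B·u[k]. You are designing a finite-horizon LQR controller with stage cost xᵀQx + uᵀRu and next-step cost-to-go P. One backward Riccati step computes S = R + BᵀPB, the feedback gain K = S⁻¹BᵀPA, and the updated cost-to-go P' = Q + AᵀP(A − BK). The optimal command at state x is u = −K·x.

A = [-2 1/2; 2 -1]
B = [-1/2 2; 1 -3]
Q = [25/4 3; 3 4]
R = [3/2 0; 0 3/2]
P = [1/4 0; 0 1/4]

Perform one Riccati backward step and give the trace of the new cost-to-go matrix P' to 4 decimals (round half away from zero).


10.9985

BᵀP = [-0.1250 0.2500; 0.5000 -0.7500]
S = R + BᵀPB = [3/2 0; 0 3/2] + [0.3125 -1.0000; -1.0000 3.2500] = [1.8125 -1.0000; -1.0000 4.7500]
BᵀPA = [0.7500 -0.3125; -2.5000 1.0000]
K = S⁻¹·BᵀPA = [0.1396 -0.0637; -0.4969 0.1971]
A−BK = [-0.9363 0.0739; 0.3696 -0.3450]
AᵀP(A−BK) = [0.6530 -0.2094; -0.2094 0.0955]
P' = Q + AᵀP(A−BK) = [6.9030 2.7906; 2.7906 4.0955]
tr(P') = 10.9985


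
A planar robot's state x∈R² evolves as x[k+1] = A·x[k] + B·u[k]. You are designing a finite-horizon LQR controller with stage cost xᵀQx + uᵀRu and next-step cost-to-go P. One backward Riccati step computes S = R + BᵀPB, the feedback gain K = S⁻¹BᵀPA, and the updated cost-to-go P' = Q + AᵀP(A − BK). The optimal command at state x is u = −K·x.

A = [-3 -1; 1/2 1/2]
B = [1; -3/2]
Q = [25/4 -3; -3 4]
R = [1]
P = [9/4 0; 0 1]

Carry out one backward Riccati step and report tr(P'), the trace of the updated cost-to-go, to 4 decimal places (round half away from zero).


BᵀP = [2.2500 -1.5000]
S = R + BᵀPB = [1] + [4.5000] = [5.5000]
BᵀPA = [-7.5000 -3.0000]
K = S⁻¹·BᵀPA = [-1.3636 -0.5455]
A−BK = [-1.6364 -0.4545; -1.5455 -0.3182]
AᵀP(A−BK) = [10.2727 2.9091; 2.9091 0.8636]
P' = Q + AᵀP(A−BK) = [16.5227 -0.0909; -0.0909 4.8636]
tr(P') = 21.3864

21.3864


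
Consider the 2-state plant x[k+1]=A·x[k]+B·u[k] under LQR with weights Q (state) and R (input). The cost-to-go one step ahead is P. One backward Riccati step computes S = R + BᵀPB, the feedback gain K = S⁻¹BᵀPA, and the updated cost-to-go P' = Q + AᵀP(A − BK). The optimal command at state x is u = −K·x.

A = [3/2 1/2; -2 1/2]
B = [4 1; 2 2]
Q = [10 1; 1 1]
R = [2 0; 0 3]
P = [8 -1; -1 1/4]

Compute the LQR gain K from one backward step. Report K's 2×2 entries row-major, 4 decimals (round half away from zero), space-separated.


BᵀP = [30.0000 -3.5000; 6.0000 -0.5000]
S = R + BᵀPB = [2 0; 0 3] + [113.0000 23.0000; 23.0000 5.0000] = [115.0000 23.0000; 23.0000 8.0000]
BᵀPA = [52.0000 13.2500; 10.0000 2.7500]
K = S⁻¹·BᵀPA = [0.4757 0.1093; -0.1176 0.0294]
A−BK = [-0.2852 0.0332; -2.7161 0.2225]
AᵀP(A−BK) = [1.4399 0.0205; 0.0205 0.0329]
P' = Q + AᵀP(A−BK) = [11.4399 1.0205; 1.0205 1.0329]
tr(P') = 12.4728

0.4757 0.1093 -0.1176 0.0294


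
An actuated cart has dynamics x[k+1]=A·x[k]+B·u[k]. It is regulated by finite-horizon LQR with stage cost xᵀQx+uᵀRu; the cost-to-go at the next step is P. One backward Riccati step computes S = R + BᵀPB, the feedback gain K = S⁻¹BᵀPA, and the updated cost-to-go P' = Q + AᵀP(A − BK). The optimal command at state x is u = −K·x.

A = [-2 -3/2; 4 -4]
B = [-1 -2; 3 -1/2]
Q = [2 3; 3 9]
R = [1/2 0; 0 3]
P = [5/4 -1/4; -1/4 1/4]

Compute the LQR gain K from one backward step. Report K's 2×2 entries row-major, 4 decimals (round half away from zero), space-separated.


BᵀP = [-2.0000 1.0000; -2.3750 0.3750]
S = R + BᵀPB = [1/2 0; 0 3] + [5.0000 3.5000; 3.5000 4.5625] = [5.5000 3.5000; 3.5000 7.5625]
BᵀPA = [8.0000 -1.0000; 6.2500 2.0625]
K = S⁻¹·BᵀPA = [1.3163 -0.5037; 0.2173 0.5059]
A−BK = [-0.2492 -0.9920; 0.1597 -2.2359]
AᵀP(A−BK) = [1.1118 0.1182; 0.1182 2.2654]
P' = Q + AᵀP(A−BK) = [3.1118 3.1182; 3.1182 11.2654]
tr(P') = 14.3773

1.3163 -0.5037 0.2173 0.5059


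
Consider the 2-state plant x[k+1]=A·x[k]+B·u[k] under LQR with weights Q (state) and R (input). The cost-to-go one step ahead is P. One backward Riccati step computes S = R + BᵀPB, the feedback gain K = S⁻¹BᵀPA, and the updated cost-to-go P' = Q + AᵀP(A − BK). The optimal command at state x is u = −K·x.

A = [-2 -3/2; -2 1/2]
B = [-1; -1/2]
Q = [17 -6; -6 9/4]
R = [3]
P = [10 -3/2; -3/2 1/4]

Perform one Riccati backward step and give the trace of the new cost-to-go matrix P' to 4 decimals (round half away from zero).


BᵀP = [-9.2500 1.3750]
S = R + BᵀPB = [3] + [8.5625] = [11.5625]
BᵀPA = [15.7500 14.5625]
K = S⁻¹·BᵀPA = [1.3622 1.2595]
A−BK = [-0.6378 -0.2405; -1.3189 1.1297]
AᵀP(A−BK) = [7.5459 6.9135; 6.9135 6.4716]
P' = Q + AᵀP(A−BK) = [24.5459 0.9135; 0.9135 8.7216]
tr(P') = 33.2676

33.2676


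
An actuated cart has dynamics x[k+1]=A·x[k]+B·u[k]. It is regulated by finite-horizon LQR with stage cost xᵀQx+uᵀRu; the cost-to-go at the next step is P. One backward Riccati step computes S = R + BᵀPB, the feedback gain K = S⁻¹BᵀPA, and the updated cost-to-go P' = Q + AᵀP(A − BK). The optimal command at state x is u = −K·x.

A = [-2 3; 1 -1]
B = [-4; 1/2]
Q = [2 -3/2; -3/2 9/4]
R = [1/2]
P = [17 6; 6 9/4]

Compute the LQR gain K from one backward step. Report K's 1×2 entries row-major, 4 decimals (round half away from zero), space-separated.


0.4301 -0.6911

BᵀP = [-65.0000 -22.8750]
S = R + BᵀPB = [1/2] + [248.5625] = [249.0625]
BᵀPA = [107.1250 -172.1250]
K = S⁻¹·BᵀPA = [0.4301 -0.6911]
A−BK = [-0.2795 0.2356; 0.7849 -0.6545]
AᵀP(A−BK) = [0.1742 -0.2168; -0.2168 0.2959]
P' = Q + AᵀP(A−BK) = [2.1742 -1.7168; -1.7168 2.5459]
tr(P') = 4.7200


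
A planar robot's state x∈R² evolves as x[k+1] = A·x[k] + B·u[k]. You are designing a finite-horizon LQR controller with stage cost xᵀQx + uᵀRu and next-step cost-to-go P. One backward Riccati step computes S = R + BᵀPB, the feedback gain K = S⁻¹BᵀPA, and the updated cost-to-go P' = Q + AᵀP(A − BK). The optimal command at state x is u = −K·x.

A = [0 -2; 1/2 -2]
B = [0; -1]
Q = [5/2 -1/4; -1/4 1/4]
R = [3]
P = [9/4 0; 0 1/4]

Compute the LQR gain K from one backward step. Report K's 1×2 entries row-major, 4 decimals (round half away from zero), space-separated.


-0.0385 0.1538

BᵀP = [0.0000 -0.2500]
S = R + BᵀPB = [3] + [0.2500] = [3.2500]
BᵀPA = [-0.1250 0.5000]
K = S⁻¹·BᵀPA = [-0.0385 0.1538]
A−BK = [0.0000 -2.0000; 0.4615 -1.8462]
AᵀP(A−BK) = [0.0577 -0.2308; -0.2308 9.9231]
P' = Q + AᵀP(A−BK) = [2.5577 -0.4808; -0.4808 10.1731]
tr(P') = 12.7308


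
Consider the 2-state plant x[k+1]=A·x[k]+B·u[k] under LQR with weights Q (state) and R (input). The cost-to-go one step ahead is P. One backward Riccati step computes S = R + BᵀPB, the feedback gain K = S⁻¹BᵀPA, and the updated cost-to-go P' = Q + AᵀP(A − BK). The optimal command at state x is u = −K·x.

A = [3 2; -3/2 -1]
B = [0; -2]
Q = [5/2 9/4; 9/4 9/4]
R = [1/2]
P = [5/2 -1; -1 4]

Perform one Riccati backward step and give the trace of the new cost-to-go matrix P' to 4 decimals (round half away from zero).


34.8864

BᵀP = [2.0000 -8.0000]
S = R + BᵀPB = [1/2] + [16.0000] = [16.5000]
BᵀPA = [18.0000 12.0000]
K = S⁻¹·BᵀPA = [1.0909 0.7273]
A−BK = [3.0000 2.0000; 0.6818 0.4545]
AᵀP(A−BK) = [20.8636 13.9091; 13.9091 9.2727]
P' = Q + AᵀP(A−BK) = [23.3636 16.1591; 16.1591 11.5227]
tr(P') = 34.8864


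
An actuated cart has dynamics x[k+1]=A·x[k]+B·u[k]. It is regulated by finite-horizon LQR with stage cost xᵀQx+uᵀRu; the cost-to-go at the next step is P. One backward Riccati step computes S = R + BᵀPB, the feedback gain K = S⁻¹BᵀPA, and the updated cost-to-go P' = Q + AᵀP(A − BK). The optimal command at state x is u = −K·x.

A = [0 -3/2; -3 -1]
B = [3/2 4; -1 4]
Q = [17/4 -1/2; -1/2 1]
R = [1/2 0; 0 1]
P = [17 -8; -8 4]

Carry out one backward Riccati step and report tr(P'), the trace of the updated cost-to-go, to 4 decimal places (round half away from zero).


BᵀP = [33.5000 -16.0000; 36.0000 -16.0000]
S = R + BᵀPB = [1/2 0; 0 1] + [66.2500 70.0000; 70.0000 80.0000] = [66.7500 70.0000; 70.0000 81.0000]
BᵀPA = [48.0000 -34.2500; 48.0000 -38.0000]
K = S⁻¹·BᵀPA = [1.0419 -0.2255; -0.3078 -0.2743]
A−BK = [-0.3315 -0.0646; -0.7267 -0.1283]
AᵀP(A−BK) = [0.7637 -0.0118; -0.0118 0.1048]
P' = Q + AᵀP(A−BK) = [5.0137 -0.5118; -0.5118 1.1048]
tr(P') = 6.1185

6.1185


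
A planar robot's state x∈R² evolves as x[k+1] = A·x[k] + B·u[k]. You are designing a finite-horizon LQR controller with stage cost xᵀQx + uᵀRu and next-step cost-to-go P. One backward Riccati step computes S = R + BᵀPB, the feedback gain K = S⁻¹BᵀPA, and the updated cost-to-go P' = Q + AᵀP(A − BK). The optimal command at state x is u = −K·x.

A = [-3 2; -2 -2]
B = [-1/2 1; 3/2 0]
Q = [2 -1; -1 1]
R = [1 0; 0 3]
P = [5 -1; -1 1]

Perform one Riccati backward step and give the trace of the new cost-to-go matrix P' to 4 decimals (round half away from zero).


23.3125

BᵀP = [-4.0000 2.0000; 5.0000 -1.0000]
S = R + BᵀPB = [1 0; 0 3] + [5.0000 -4.0000; -4.0000 5.0000] = [6.0000 -4.0000; -4.0000 8.0000]
BᵀPA = [8.0000 -12.0000; -13.0000 12.0000]
K = S⁻¹·BᵀPA = [0.3750 -1.5000; -1.4375 0.7500]
A−BK = [-1.3750 0.5000; -2.5625 0.2500]
AᵀP(A−BK) = [15.3125 -6.2500; -6.2500 5.0000]
P' = Q + AᵀP(A−BK) = [17.3125 -7.2500; -7.2500 6.0000]
tr(P') = 23.3125


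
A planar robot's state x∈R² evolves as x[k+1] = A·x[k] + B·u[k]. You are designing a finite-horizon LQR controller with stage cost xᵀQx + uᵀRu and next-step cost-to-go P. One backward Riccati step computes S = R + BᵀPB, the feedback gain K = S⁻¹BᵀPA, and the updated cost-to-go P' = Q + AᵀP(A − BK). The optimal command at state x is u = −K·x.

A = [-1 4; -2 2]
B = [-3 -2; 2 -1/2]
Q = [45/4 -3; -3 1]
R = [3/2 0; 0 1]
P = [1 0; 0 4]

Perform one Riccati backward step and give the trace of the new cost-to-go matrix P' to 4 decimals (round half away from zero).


20.0629

BᵀP = [-3.0000 8.0000; -2.0000 -2.0000]
S = R + BᵀPB = [3/2 0; 0 1] + [25.0000 2.0000; 2.0000 5.0000] = [26.5000 2.0000; 2.0000 6.0000]
BᵀPA = [-13.0000 4.0000; 6.0000 -12.0000]
K = S⁻¹·BᵀPA = [-0.5806 0.3097; 1.1935 -2.1032]
A−BK = [-0.3548 0.7226; -0.2419 0.3290]
AᵀP(A−BK) = [2.2903 -3.3548; -3.3548 5.5226]
P' = Q + AᵀP(A−BK) = [13.5403 -6.3548; -6.3548 6.5226]
tr(P') = 20.0629


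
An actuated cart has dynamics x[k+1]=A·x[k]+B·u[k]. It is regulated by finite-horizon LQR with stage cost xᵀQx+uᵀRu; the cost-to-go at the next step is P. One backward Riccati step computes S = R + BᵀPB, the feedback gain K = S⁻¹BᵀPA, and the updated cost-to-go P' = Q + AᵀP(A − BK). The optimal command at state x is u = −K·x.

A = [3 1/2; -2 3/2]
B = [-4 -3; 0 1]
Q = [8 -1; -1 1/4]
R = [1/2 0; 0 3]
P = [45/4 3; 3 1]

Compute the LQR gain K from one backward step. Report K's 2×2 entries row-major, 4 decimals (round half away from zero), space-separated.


-0.4938 -0.2687 -0.1777 0.0651

BᵀP = [-45.0000 -12.0000; -30.7500 -8.0000]
S = R + BᵀPB = [1/2 0; 0 3] + [180.0000 123.0000; 123.0000 84.2500] = [180.5000 123.0000; 123.0000 87.2500]
BᵀPA = [-111.0000 -40.5000; -76.2500 -27.3750]
K = S⁻¹·BᵀPA = [-0.4938 -0.2687; -0.1777 0.0651]
A−BK = [0.4914 -0.3797; -1.8223 1.4349]
AᵀP(A−BK) = [0.8812 -0.4911; -0.4911 0.4607]
P' = Q + AᵀP(A−BK) = [8.8812 -1.4911; -1.4911 0.7107]
tr(P') = 9.5919


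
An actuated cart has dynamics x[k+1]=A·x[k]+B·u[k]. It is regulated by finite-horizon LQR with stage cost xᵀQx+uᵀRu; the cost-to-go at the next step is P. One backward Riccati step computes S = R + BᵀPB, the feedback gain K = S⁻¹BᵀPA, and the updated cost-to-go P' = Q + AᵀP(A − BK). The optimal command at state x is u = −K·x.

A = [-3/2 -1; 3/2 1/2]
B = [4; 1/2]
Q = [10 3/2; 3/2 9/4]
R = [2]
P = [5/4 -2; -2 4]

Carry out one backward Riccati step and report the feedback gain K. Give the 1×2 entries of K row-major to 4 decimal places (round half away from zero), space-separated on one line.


-1.0000 -0.4667

BᵀP = [4.0000 -6.0000]
S = R + BᵀPB = [2] + [13.0000] = [15.0000]
BᵀPA = [-15.0000 -7.0000]
K = S⁻¹·BᵀPA = [-1.0000 -0.4667]
A−BK = [2.5000 0.8667; 2.0000 0.7333]
AᵀP(A−BK) = [5.8125 2.3750; 2.3750 0.9833]
P' = Q + AᵀP(A−BK) = [15.8125 3.8750; 3.8750 3.2333]
tr(P') = 19.0458


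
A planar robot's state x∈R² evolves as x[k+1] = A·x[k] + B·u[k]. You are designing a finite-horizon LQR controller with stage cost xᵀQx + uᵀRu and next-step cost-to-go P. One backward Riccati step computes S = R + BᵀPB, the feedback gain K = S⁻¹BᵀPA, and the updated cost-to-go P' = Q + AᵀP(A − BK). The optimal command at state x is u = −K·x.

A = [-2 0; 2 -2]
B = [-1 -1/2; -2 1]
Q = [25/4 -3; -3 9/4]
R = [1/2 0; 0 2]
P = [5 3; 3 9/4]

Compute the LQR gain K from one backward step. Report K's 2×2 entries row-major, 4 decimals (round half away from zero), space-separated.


0.2972 0.5542 0.4378 -0.1566

BᵀP = [-11.0000 -7.5000; 0.5000 0.7500]
S = R + BᵀPB = [1/2 0; 0 2] + [26.0000 -2.0000; -2.0000 0.5000] = [26.5000 -2.0000; -2.0000 2.5000]
BᵀPA = [7.0000 15.0000; 0.5000 -1.5000]
K = S⁻¹·BᵀPA = [0.2972 0.5542; 0.4378 -0.1566]
A−BK = [-1.4839 0.4759; 2.1566 -0.7349]
AᵀP(A−BK) = [2.7008 -0.8012; -0.8012 0.4518]
P' = Q + AᵀP(A−BK) = [8.9508 -3.8012; -3.8012 2.7018]
tr(P') = 11.6526


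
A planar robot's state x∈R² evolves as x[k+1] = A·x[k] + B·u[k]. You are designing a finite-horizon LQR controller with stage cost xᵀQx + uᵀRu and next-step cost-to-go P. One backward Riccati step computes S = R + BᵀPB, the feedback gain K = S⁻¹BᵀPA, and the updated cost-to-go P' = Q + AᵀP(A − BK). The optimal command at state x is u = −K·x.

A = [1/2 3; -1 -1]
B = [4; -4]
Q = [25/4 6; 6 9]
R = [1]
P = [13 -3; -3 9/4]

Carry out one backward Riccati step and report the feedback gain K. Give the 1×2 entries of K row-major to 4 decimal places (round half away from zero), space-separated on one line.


BᵀP = [64.0000 -21.0000]
S = R + BᵀPB = [1] + [340.0000] = [341.0000]
BᵀPA = [53.0000 213.0000]
K = S⁻¹·BᵀPA = [0.1554 0.6246]
A−BK = [-0.1217 0.5015; -0.3783 1.4985]
AᵀP(A−BK) = [0.2625 -0.8556; -0.8556 4.2031]
P' = Q + AᵀP(A−BK) = [6.5125 5.1444; 5.1444 13.2031]
tr(P') = 19.7155

0.1554 0.6246


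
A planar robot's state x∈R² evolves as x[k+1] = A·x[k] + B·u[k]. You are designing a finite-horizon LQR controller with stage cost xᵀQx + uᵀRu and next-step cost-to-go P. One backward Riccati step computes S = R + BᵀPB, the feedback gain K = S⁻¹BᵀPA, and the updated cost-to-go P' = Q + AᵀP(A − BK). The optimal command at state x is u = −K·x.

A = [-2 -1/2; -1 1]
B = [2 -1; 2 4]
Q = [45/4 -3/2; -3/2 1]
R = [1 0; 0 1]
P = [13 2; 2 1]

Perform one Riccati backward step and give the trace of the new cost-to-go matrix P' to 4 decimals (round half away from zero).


BᵀP = [30.0000 6.0000; -5.0000 2.0000]
S = R + BᵀPB = [1 0; 0 1] + [72.0000 -6.0000; -6.0000 13.0000] = [73.0000 -6.0000; -6.0000 14.0000]
BᵀPA = [-66.0000 -9.0000; 8.0000 4.5000]
K = S⁻¹·BᵀPA = [-0.8884 -0.1004; 0.1907 0.2784]
A−BK = [-0.0325 -0.0208; 0.0142 0.0872]
AᵀP(A−BK) = [0.8377 0.1460; 0.1460 0.0936]
P' = Q + AᵀP(A−BK) = [12.0877 -1.3540; -1.3540 1.0936]
tr(P') = 13.1813

13.1813


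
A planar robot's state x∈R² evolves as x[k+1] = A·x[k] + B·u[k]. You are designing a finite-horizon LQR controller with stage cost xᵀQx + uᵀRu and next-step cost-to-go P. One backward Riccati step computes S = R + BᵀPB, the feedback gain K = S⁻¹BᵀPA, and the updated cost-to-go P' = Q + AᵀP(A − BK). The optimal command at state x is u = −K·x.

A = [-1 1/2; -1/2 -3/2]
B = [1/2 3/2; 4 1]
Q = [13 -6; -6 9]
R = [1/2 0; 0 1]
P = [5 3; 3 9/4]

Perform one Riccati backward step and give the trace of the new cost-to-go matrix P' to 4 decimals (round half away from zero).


22.4837

BᵀP = [14.5000 10.5000; 10.5000 6.7500]
S = R + BᵀPB = [1/2 0; 0 1] + [49.2500 32.2500; 32.2500 22.5000] = [49.7500 32.2500; 32.2500 23.5000]
BᵀPA = [-19.7500 -8.5000; -13.8750 -4.8750]
K = S⁻¹·BᵀPA = [-0.1291 -0.3295; -0.4133 0.2448]
A−BK = [-0.3155 0.2976; 0.4295 -0.4266]
AᵀP(A−BK) = [0.2789 -0.1744; -0.1744 0.2048]
P' = Q + AᵀP(A−BK) = [13.2789 -6.1744; -6.1744 9.2048]
tr(P') = 22.4837


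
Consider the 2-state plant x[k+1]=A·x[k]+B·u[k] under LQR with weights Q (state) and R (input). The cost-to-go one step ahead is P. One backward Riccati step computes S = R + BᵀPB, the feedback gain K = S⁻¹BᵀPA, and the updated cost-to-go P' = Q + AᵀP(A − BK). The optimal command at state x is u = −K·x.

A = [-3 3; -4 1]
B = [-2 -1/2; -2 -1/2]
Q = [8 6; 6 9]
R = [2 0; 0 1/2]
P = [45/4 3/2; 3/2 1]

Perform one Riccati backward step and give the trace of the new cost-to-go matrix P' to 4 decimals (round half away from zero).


26.6358

BᵀP = [-25.5000 -5.0000; -6.3750 -1.2500]
S = R + BᵀPB = [2 0; 0 1/2] + [61.0000 15.2500; 15.2500 3.8125] = [63.0000 15.2500; 15.2500 4.3125]
BᵀPA = [96.5000 -81.5000; 24.1250 -20.3750]
K = S⁻¹·BᵀPA = [1.2332 -1.0415; 1.2332 -1.0415]
A−BK = [0.0831 0.3962; -0.9169 -1.6038]
AᵀP(A−BK) = [4.4920 -2.1150; -2.1150 5.1438]
P' = Q + AᵀP(A−BK) = [12.4920 3.8850; 3.8850 14.1438]
tr(P') = 26.6358


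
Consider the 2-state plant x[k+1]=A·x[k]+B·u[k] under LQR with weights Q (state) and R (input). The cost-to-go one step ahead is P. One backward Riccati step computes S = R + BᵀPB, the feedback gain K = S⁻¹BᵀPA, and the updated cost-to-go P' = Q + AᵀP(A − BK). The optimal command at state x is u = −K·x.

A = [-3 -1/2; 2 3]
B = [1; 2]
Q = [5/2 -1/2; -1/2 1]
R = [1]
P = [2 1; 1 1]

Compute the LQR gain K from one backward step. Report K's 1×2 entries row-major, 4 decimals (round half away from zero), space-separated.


-0.5455 0.6364

BᵀP = [4.0000 3.0000]
S = R + BᵀPB = [1] + [10.0000] = [11.0000]
BᵀPA = [-6.0000 7.0000]
K = S⁻¹·BᵀPA = [-0.5455 0.6364]
A−BK = [-2.4545 -1.1364; 3.0909 1.7273]
AᵀP(A−BK) = [6.7273 2.8182; 2.8182 2.0455]
P' = Q + AᵀP(A−BK) = [9.2273 2.3182; 2.3182 3.0455]
tr(P') = 12.2727


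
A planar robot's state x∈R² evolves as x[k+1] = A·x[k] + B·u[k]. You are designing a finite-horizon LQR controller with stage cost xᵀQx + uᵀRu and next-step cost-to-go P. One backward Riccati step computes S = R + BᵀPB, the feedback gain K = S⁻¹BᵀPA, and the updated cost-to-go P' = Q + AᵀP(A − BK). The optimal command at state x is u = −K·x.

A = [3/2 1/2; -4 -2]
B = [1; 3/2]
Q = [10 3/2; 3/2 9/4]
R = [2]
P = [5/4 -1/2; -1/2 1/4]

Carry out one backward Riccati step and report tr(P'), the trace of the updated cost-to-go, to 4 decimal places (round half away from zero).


BᵀP = [0.5000 -0.1250]
S = R + BᵀPB = [2] + [0.3125] = [2.3125]
BᵀPA = [1.2500 0.5000]
K = S⁻¹·BᵀPA = [0.5405 0.2162]
A−BK = [0.9595 0.2838; -4.8108 -2.3243]
AᵀP(A−BK) = [12.1368 5.1672; 5.1672 2.2044]
P' = Q + AᵀP(A−BK) = [22.1368 6.6672; 6.6672 4.4544]
tr(P') = 26.5912

26.5912


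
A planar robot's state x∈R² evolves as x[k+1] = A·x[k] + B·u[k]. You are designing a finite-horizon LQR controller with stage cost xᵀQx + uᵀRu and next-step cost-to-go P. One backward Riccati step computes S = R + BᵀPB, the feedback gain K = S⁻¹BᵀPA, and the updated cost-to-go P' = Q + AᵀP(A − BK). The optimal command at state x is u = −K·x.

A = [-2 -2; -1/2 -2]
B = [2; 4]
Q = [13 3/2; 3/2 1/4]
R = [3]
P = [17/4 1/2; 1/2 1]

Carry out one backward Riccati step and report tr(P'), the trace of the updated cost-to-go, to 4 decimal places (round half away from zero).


BᵀP = [10.5000 5.0000]
S = R + BᵀPB = [3] + [41.0000] = [44.0000]
BᵀPA = [-23.5000 -31.0000]
K = S⁻¹·BᵀPA = [-0.5341 -0.7045]
A−BK = [-0.9318 -0.5909; 1.6364 0.8182]
AᵀP(A−BK) = [5.6989 3.9432; 3.9432 3.1591]
P' = Q + AᵀP(A−BK) = [18.6989 5.4432; 5.4432 3.4091]
tr(P') = 22.1080

22.1080


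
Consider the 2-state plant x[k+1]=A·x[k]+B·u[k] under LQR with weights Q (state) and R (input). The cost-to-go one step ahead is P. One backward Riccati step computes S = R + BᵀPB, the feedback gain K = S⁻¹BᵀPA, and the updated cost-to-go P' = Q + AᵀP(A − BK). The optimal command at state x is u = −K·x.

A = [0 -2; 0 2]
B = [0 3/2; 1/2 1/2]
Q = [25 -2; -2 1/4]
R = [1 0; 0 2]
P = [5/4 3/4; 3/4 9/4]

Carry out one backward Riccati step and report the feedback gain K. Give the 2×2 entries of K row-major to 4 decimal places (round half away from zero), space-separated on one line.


0.0000 1.0967 0.0000 -0.1898

BᵀP = [0.3750 1.1250; 2.2500 2.2500]
S = R + BᵀPB = [1 0; 0 2] + [0.5625 1.1250; 1.1250 4.5000] = [1.5625 1.1250; 1.1250 6.5000]
BᵀPA = [0.0000 1.5000; 0.0000 0.0000]
K = S⁻¹·BᵀPA = [0.0000 1.0967; 0.0000 -0.1898]
A−BK = [0.0000 -1.7153; 0.0000 1.5466]
AᵀP(A−BK) = [0.0000 0.0000; 0.0000 6.3550]
P' = Q + AᵀP(A−BK) = [25.0000 -2.0000; -2.0000 6.6050]
tr(P') = 31.6050


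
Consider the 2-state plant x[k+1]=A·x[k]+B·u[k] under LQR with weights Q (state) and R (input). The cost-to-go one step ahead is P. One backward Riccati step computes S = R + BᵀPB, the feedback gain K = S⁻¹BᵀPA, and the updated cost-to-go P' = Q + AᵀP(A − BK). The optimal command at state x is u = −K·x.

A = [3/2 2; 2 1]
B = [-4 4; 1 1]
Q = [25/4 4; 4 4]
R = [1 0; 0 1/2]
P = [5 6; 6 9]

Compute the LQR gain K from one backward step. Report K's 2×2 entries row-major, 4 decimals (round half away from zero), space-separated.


BᵀP = [-14.0000 -15.0000; 26.0000 33.0000]
S = R + BᵀPB = [1 0; 0 1/2] + [41.0000 -71.0000; -71.0000 137.0000] = [42.0000 -71.0000; -71.0000 137.5000]
BᵀPA = [-51.0000 -43.0000; 105.0000 85.0000]
K = S⁻¹·BᵀPA = [0.6029 0.1669; 1.0749 0.7044]
A−BK = [-0.3883 -0.1499; 0.3222 0.1287]
AᵀP(A−BK) = [1.1281 0.5538; 0.5538 0.3059]
P' = Q + AᵀP(A−BK) = [7.3781 4.5538; 4.5538 4.3059]
tr(P') = 11.6839

0.6029 0.1669 1.0749 0.7044


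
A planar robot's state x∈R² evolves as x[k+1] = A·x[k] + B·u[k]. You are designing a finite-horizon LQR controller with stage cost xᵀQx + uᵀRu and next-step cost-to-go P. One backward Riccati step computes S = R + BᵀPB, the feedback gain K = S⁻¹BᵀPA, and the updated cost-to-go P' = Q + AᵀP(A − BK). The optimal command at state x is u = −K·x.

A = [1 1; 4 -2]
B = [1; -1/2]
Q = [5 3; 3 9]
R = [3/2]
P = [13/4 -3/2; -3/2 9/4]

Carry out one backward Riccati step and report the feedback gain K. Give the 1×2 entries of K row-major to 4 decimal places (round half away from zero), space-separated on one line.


BᵀP = [4.0000 -2.6250]
S = R + BᵀPB = [3/2] + [5.3125] = [6.8125]
BᵀPA = [-6.5000 9.2500]
K = S⁻¹·BᵀPA = [-0.9541 1.3578]
A−BK = [1.9541 -0.3578; 3.5229 -1.3211]
AᵀP(A−BK) = [21.0482 -8.9243; -8.9243 5.6904]
P' = Q + AᵀP(A−BK) = [26.0482 -5.9243; -5.9243 14.6904]
tr(P') = 40.7385

-0.9541 1.3578
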